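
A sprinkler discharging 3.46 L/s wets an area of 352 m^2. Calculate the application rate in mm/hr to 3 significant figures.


Approach: apply the application rate relation, rate = (Q/A)*3600.
rate = (3.46 / 352) * 3600 = 35.4 mm/hr
Therefore the application rate = 35.4 mm/hr.


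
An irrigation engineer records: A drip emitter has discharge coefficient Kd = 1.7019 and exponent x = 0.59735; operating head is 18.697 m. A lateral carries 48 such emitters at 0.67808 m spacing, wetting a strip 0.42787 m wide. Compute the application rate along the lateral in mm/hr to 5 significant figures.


Approach: apply the emitter equation with a lateral mass balance, q = Kd*h^x; Q = n*q; rate = Q/(n*spacing*width).
Step 1 — single emitter flow (q = Kd*h^x):
  q = 1.7019 * 18.697^0.59735 = 9.786491 L/hr
Step 2 — total lateral flow: Q = 48 * 9.786491 = 469.7516 L/hr
Step 3 — wetted area: A = 48 * 0.67808 * 0.42787 = 13.92624 m^2
Step 4 — application rate: Q/A = 469.7516/13.92624 = 33.731 mm/hr
Therefore the application rate along the lateral = 33.731 mm/hr.


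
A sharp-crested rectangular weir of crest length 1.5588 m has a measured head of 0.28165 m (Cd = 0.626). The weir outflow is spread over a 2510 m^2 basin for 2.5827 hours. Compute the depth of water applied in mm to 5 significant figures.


Approach: apply the rectangular weir equation with a volume-to-depth conversion, Q = (2/3)*Cd*L*sqrt(2g)*H^1.5; d = Q*t/A * 1000.
Step 1 — weir discharge:
  Q = (2/3)*0.626*1.5588*sqrt(2*9.81)*0.28165^1.5 = 0.4307126 m^3/s
Step 2 — volume: V = 0.4307126 * 2.5827*3600 = 4004.645 m^3
Step 3 — depth: d = V/A * 1000 = 4004.645/2510 * 1000 = 1595.5 mm
Therefore the depth of water applied = 1595.5 mm.


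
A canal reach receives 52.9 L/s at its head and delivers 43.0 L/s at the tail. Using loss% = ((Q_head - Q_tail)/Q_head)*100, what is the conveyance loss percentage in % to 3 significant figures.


loss = ((52.9 - 43.0)/52.9)*100 = 18.7 %
Therefore the conveyance loss percentage = 18.7 %.


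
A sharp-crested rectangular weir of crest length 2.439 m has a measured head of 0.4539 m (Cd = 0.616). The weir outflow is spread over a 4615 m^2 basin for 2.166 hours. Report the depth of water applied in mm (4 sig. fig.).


Approach: apply the rectangular weir equation with a volume-to-depth conversion, Q = (2/3)*Cd*L*sqrt(2g)*H^1.5; d = Q*t/A * 1000.
Step 1 — weir discharge:
  Q = (2/3)*0.616*2.439*sqrt(2*9.81)*0.4539^1.5 = 1.35672 m^3/s
Step 2 — volume: V = 1.35672 * 2.166*3600 = 10579.2 m^3
Step 3 — depth: d = V/A * 1000 = 10579.2/4615 * 1000 = 2292 mm
Therefore the depth of water applied = 2292 mm.


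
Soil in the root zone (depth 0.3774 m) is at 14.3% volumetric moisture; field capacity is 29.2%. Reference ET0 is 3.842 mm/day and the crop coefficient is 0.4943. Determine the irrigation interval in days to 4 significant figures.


Approach: apply soil-water budget scheduling, SMD = (FC-theta)/100*depth*1000; ETc = ET0*Kc; interval = SMD/ETc.
Step 1 — soil moisture deficit:
  SMD = (29.2 - 14.3)/100 * 0.3774 * 1000 = 56.2326 mm
Step 2 — daily crop ET (ETc = ET0*Kc):
  ETc = 3.842 * 0.4943 = 1.89910 mm/day
Step 3 — irrigation interval (SMD/ETc):
  interval = 56.2326 / 1.89910 = 29.61 days
Therefore the irrigation interval = 29.61 days.


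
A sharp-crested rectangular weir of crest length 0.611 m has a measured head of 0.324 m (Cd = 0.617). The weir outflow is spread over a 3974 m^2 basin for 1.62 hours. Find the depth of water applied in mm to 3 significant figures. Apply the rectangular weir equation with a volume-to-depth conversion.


Approach: apply the rectangular weir equation with a volume-to-depth conversion, Q = (2/3)*Cd*L*sqrt(2g)*H^1.5; d = Q*t/A * 1000.
Step 1 — weir discharge:
  Q = (2/3)*0.617*0.611*sqrt(2*9.81)*0.324^1.5 = 0.20531 m^3/s
Step 2 — volume: V = 0.20531 * 1.62*3600 = 1197.3 m^3
Step 3 — depth: d = V/A * 1000 = 1197.3/3974 * 1000 = 301 mm
Therefore the depth of water applied = 301 mm.


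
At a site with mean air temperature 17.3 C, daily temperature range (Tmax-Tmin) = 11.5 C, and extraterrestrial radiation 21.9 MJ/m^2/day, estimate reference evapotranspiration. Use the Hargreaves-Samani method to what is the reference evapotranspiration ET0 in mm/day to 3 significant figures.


Approach: apply the Hargreaves-Samani method, ET0 = 0.0023*(Tmean+17.8)*sqrt(Tmax-Tmin)*0.408*Ra.
ET0 = 0.0023*(17.3+17.8)*sqrt(11.5)*0.408*21.9 = 2.45 mm/day
Therefore the reference evapotranspiration ET0 = 2.45 mm/day.


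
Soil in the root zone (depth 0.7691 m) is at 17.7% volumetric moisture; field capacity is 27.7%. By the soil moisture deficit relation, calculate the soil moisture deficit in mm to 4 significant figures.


Approach: apply the soil moisture deficit relation, SMD = (FC - theta)/100 * depth * 1000.
SMD = (27.7 - 17.7)/100 * 0.7691 * 1000 = 76.91 mm
Therefore the soil moisture deficit = 76.91 mm.


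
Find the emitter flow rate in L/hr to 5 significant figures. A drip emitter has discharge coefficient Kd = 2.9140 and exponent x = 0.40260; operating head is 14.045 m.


Approach: apply the emitter characteristic equation, q = Kd * h^x.
q = 2.9140 * 14.045^0.40260 = 8.4427 L/hr
Therefore the emitter flow rate = 8.4427 L/hr.


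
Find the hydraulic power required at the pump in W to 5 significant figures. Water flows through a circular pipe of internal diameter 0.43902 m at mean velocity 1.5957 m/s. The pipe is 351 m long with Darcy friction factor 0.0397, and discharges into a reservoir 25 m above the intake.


Approach: apply continuity + Darcy-Weisbach + hydraulic power, Q = A*v; hf = f*(L/D)*(v^2/(2g)); H = static + hf; P = rho*g*Q*H.
Step 1 — flow rate (continuity, Q = A*v):
  A = pi*(0.43902/2)^2 = 0.1513765 m^2
  Q = 0.1513765 * 1.5957 = 0.2415515 m^3/s
Step 2 — friction head loss (Darcy-Weisbach):
  hf = 0.0397 * (351/0.43902) * (1.5957^2 / (2*9.81))
  hf = 4.119237 m
Step 3 — total head: H = 25 + 4.119237 = 29.11924 m
Step 4 — hydraulic power (P = rho*g*Q*H):
  P = 1000 * 9.81 * 0.2415515 * 29.11924 = 69002 W
Therefore the hydraulic power required at the pump = 69002 W.


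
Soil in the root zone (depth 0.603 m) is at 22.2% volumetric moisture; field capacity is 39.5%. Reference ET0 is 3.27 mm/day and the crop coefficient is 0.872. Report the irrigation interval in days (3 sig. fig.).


Approach: apply soil-water budget scheduling, SMD = (FC-theta)/100*depth*1000; ETc = ET0*Kc; interval = SMD/ETc.
Step 1 — soil moisture deficit:
  SMD = (39.5 - 22.2)/100 * 0.603 * 1000 = 104.32 mm
Step 2 — daily crop ET (ETc = ET0*Kc):
  ETc = 3.27 * 0.872 = 2.8514 mm/day
Step 3 — irrigation interval (SMD/ETc):
  interval = 104.32 / 2.8514 = 36.6 days
Therefore the irrigation interval = 36.6 days.


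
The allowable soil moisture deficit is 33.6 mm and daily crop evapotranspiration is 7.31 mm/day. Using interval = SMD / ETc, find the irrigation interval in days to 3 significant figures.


interval = 33.6 / 7.31 = 4.60 days
Therefore the irrigation interval = 4.60 days.


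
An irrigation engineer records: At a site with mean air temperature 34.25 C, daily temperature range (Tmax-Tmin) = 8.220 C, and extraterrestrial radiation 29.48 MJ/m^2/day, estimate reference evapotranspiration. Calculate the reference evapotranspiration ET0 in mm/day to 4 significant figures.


Approach: apply the Hargreaves-Samani method, ET0 = 0.0023*(Tmean+17.8)*sqrt(Tmax-Tmin)*0.408*Ra.
ET0 = 0.0023*(34.25+17.8)*sqrt(8.220)*0.408*29.48 = 4.128 mm/day
Therefore the reference evapotranspiration ET0 = 4.128 mm/day.


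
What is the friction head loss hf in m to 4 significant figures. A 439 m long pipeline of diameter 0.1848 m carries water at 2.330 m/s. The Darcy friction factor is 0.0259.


Approach: apply the Darcy-Weisbach equation, hf = f*(L/D)*(v^2/(2g)).
hf = 0.0259 * (439/0.1848) * (2.330^2 / (2*9.81))
hf = 17.02 m
Therefore the friction head loss hf = 17.02 m.


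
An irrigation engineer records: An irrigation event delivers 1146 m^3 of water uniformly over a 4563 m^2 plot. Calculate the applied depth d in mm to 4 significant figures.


Approach: apply depth from volume over area, d = (V/A)*1000.
d = (1146 / 4563) * 1000 = 251.2 mm
Therefore the applied depth d = 251.2 mm.


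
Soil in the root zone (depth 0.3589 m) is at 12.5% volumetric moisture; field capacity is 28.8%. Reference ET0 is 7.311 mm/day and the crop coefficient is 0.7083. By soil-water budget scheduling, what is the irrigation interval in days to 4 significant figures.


Approach: apply soil-water budget scheduling, SMD = (FC-theta)/100*depth*1000; ETc = ET0*Kc; interval = SMD/ETc.
Step 1 — soil moisture deficit:
  SMD = (28.8 - 12.5)/100 * 0.3589 * 1000 = 58.5007 mm
Step 2 — daily crop ET (ETc = ET0*Kc):
  ETc = 7.311 * 0.7083 = 5.17838 mm/day
Step 3 — irrigation interval (SMD/ETc):
  interval = 58.5007 / 5.17838 = 11.30 days
Therefore the irrigation interval = 11.30 days.


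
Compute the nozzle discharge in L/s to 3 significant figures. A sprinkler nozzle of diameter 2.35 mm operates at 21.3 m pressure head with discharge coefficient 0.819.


Approach: apply the orifice equation, Q = Cd*A*sqrt(2*g*h), A = pi*(d/2)^2.
A = pi*(2.35e-3/2)^2 = 4.3374e-06 m^2
Q = 0.819 * 4.3374e-06 * sqrt(2*9.81*21.3) * 1000 = 0.0726 L/s
Therefore the nozzle discharge = 0.0726 L/s.


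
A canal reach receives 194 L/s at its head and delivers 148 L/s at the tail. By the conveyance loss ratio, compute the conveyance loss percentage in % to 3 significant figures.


Approach: apply the conveyance loss ratio, loss% = ((Q_head - Q_tail)/Q_head)*100.
loss = ((194 - 148)/194)*100 = 23.7 %
Therefore the conveyance loss percentage = 23.7 %.


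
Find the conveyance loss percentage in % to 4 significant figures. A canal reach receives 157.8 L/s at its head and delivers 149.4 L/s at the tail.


Approach: apply the conveyance loss ratio, loss% = ((Q_head - Q_tail)/Q_head)*100.
loss = ((157.8 - 149.4)/157.8)*100 = 5.323 %
Therefore the conveyance loss percentage = 5.323 %.


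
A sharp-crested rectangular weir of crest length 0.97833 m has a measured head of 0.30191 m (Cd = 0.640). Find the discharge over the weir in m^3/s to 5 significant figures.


Approach: apply the rectangular weir equation, Q = (2/3)*Cd*L*sqrt(2g)*H^1.5.
Q = (2/3)*0.640*0.97833*sqrt(2*9.81)*0.30191^1.5 = 0.30672 m^3/s
Therefore the discharge over the weir = 0.30672 m^3/s.


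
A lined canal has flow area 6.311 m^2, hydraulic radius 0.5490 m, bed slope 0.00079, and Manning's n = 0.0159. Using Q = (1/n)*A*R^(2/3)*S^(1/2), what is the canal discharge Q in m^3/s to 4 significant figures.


Q = (1/0.0159) * 6.311 * 0.5490^(2/3) * 0.00079^(1/2) = 7.480 m^3/s
Therefore the canal discharge Q = 7.480 m^3/s.


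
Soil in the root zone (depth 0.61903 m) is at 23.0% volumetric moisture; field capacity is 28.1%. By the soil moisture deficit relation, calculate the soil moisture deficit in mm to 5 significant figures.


Approach: apply the soil moisture deficit relation, SMD = (FC - theta)/100 * depth * 1000.
SMD = (28.1 - 23.0)/100 * 0.61903 * 1000 = 31.571 mm
Therefore the soil moisture deficit = 31.571 mm.


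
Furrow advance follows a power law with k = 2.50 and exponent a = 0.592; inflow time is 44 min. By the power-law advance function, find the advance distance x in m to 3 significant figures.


Approach: apply the power-law advance function, x = k*t^a.
x = 2.50 * 44^0.592 = 23.5 m
Therefore the advance distance x = 23.5 m.


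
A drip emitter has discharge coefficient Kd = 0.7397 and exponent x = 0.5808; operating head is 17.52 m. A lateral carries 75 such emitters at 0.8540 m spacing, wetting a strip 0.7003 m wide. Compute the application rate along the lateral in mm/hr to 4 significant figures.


Approach: apply the emitter equation with a lateral mass balance, q = Kd*h^x; Q = n*q; rate = Q/(n*spacing*width).
Step 1 — single emitter flow (q = Kd*h^x):
  q = 0.7397 * 17.52^0.5808 = 3.90212 L/hr
Step 2 — total lateral flow: Q = 75 * 3.90212 = 292.659 L/hr
Step 3 — wetted area: A = 75 * 0.8540 * 0.7003 = 44.8542 m^2
Step 4 — application rate: Q/A = 292.659/44.8542 = 6.525 mm/hr
Therefore the application rate along the lateral = 6.525 mm/hr.


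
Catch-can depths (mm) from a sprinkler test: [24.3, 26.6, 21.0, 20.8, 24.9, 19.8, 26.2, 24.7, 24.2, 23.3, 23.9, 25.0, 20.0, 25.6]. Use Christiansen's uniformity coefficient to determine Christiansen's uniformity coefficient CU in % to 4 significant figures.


Approach: apply Christiansen's uniformity coefficient, CU = (1 - mean_abs_deviation/mean)*100.
mean = 23.5929 mm
mean |d_i - mean| = 1.86633 mm
CU = (1 - 1.86633/23.5929)*100 = 92.09 %
Therefore Christiansen's uniformity coefficient CU = 92.09 %.


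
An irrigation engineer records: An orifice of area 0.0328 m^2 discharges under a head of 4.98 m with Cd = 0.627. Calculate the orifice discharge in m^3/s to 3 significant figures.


Approach: apply the orifice equation, Q = Cd*A*sqrt(2*g*h).
Q = 0.627 * 0.0328 * sqrt(2*9.81*4.98) = 0.203 m^3/s
Therefore the orifice discharge = 0.203 m^3/s.


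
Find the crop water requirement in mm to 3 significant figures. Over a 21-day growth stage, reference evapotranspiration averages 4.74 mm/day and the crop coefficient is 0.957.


Approach: apply the crop water requirement relation, CWR = ET0 * Kc * days.
CWR = 4.74 * 0.957 * 21 = 95.3 mm
Therefore the crop water requirement = 95.3 mm.


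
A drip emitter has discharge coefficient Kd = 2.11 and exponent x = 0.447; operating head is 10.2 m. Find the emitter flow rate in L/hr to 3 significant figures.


Approach: apply the emitter characteristic equation, q = Kd * h^x.
q = 2.11 * 10.2^0.447 = 5.96 L/hr
Therefore the emitter flow rate = 5.96 L/hr.


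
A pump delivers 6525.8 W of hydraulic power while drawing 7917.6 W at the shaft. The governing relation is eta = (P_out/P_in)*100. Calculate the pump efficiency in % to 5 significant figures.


eta = (6525.8 / 7917.6) * 100 = 82.421 %
Therefore the pump efficiency = 82.421 %.


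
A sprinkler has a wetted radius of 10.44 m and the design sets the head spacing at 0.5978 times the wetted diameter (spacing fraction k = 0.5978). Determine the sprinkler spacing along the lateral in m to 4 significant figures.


Approach: apply the sprinkler spacing rule (spacing as a fraction of wetted diameter), S = k*(2*R).
S = 0.5978 * (2 * 10.44) = 12.48 m
Therefore the sprinkler spacing along the lateral = 12.48 m.


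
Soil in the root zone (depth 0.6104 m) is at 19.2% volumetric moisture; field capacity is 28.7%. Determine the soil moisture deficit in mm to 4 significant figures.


Approach: apply the soil moisture deficit relation, SMD = (FC - theta)/100 * depth * 1000.
SMD = (28.7 - 19.2)/100 * 0.6104 * 1000 = 57.99 mm
Therefore the soil moisture deficit = 57.99 mm.


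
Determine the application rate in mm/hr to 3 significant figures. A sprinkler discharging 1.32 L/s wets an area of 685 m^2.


Approach: apply the application rate relation, rate = (Q/A)*3600.
rate = (1.32 / 685) * 3600 = 6.94 mm/hr
Therefore the application rate = 6.94 mm/hr.


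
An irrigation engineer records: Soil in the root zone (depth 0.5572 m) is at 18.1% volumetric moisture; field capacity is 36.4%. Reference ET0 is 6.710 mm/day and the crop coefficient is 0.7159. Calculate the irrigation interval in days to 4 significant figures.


Approach: apply soil-water budget scheduling, SMD = (FC-theta)/100*depth*1000; ETc = ET0*Kc; interval = SMD/ETc.
Step 1 — soil moisture deficit:
  SMD = (36.4 - 18.1)/100 * 0.5572 * 1000 = 101.968 mm
Step 2 — daily crop ET (ETc = ET0*Kc):
  ETc = 6.710 * 0.7159 = 4.80369 mm/day
Step 3 — irrigation interval (SMD/ETc):
  interval = 101.968 / 4.80369 = 21.23 days
Therefore the irrigation interval = 21.23 days.


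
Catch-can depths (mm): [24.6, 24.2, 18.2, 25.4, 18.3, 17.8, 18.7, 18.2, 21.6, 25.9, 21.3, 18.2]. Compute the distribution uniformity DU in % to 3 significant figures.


Approach: apply the low-quarter distribution uniformity, DU = (mean of lowest quarter of readings / overall mean)*100.
sorted lowest 3 of 12: [17.8, 18.2, 18.2] -> mean = 18.067 mm
overall mean = 21.033 mm
DU = (18.067/21.033)*100 = 85.9 %
Therefore the distribution uniformity DU = 85.9 %.


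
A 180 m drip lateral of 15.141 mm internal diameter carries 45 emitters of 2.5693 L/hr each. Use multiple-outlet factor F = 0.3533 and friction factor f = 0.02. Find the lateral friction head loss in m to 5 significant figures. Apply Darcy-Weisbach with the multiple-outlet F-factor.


Approach: apply Darcy-Weisbach with the multiple-outlet F-factor, Q = n*q/(3600*1000) m^3/s; v = Q/A; hf = F*f*(L/D)*(v^2/(2g)).
Q = 45*2.5693/(3600*1000) = 3.211625e-05 m^3/s
A = pi*(15.141e-3/2)^2 = 1.800524e-04 m^2, so v = Q/A = 0.1783716 m/s
hf = 0.3533*0.02*(180/0.015141)*(0.1783716^2/(2*9.81)) = 0.13622 m
Therefore the lateral friction head loss = 0.13622 m.


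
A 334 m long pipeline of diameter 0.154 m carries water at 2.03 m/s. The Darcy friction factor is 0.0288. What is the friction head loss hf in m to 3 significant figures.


Approach: apply the Darcy-Weisbach equation, hf = f*(L/D)*(v^2/(2g)).
hf = 0.0288 * (334/0.154) * (2.03^2 / (2*9.81))
hf = 13.1 m
Therefore the friction head loss hf = 13.1 m.


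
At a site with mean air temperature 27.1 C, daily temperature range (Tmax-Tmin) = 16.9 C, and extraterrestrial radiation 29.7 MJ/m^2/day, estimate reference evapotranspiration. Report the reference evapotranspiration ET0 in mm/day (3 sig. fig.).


Approach: apply the Hargreaves-Samani method, ET0 = 0.0023*(Tmean+17.8)*sqrt(Tmax-Tmin)*0.408*Ra.
ET0 = 0.0023*(27.1+17.8)*sqrt(16.9)*0.408*29.7 = 5.14 mm/day
Therefore the reference evapotranspiration ET0 = 5.14 mm/day.


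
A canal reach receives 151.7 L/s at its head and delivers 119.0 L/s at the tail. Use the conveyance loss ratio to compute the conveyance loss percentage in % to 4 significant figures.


Approach: apply the conveyance loss ratio, loss% = ((Q_head - Q_tail)/Q_head)*100.
loss = ((151.7 - 119.0)/151.7)*100 = 21.56 %
Therefore the conveyance loss percentage = 21.56 %.


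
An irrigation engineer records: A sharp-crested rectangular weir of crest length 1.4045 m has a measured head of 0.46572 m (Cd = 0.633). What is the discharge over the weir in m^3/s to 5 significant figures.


Approach: apply the rectangular weir equation, Q = (2/3)*Cd*L*sqrt(2g)*H^1.5.
Q = (2/3)*0.633*1.4045*sqrt(2*9.81)*0.46572^1.5 = 0.83439 m^3/s
Therefore the discharge over the weir = 0.83439 m^3/s.


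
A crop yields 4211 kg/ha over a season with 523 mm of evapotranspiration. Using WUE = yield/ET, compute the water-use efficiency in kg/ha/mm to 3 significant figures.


WUE = 4211 / 523 = 8.05 kg/ha/mm
Therefore the water-use efficiency = 8.05 kg/ha/mm.


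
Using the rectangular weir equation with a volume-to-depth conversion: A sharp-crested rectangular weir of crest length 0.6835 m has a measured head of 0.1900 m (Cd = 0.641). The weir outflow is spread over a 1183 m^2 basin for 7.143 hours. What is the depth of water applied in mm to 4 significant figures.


Approach: apply the rectangular weir equation with a volume-to-depth conversion, Q = (2/3)*Cd*L*sqrt(2g)*H^1.5; d = Q*t/A * 1000.
Step 1 — weir discharge:
  Q = (2/3)*0.641*0.6835*sqrt(2*9.81)*0.1900^1.5 = 0.107148 m^3/s
Step 2 — volume: V = 0.107148 * 7.143*3600 = 2755.30 m^3
Step 3 — depth: d = V/A * 1000 = 2755.30/1183 * 1000 = 2329 mm
Therefore the depth of water applied = 2329 mm.


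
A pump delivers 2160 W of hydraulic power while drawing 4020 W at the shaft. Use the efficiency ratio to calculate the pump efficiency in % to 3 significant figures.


Approach: apply the efficiency ratio, eta = (P_out/P_in)*100.
eta = (2160 / 4020) * 100 = 53.7 %
Therefore the pump efficiency = 53.7 %.


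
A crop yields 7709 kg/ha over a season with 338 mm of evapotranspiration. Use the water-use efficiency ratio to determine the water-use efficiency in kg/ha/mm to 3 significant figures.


Approach: apply the water-use efficiency ratio, WUE = yield/ET.
WUE = 7709 / 338 = 22.8 kg/ha/mm
Therefore the water-use efficiency = 22.8 kg/ha/mm.


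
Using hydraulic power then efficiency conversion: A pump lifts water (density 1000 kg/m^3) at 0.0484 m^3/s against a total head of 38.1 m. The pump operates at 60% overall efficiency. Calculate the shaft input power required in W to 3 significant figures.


Approach: apply hydraulic power then efficiency conversion, P = rho*g*Q*H; P_in = P/eta.
Step 1 — hydraulic power (P = rho*g*Q*H):
  P = 1000 * 9.81 * 0.0484 * 38.1 = 18090 W
Step 2 — input power: P_in = P/eta = 18090 / 0.6 = 30200 W
Therefore the shaft input power required = 30200 W.


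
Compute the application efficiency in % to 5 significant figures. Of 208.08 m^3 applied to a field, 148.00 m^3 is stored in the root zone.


Approach: apply the application efficiency ratio, Ea = (stored/applied)*100.
Ea = (148.00/208.08)*100 = 71.126 %
Therefore the application efficiency = 71.126 %.


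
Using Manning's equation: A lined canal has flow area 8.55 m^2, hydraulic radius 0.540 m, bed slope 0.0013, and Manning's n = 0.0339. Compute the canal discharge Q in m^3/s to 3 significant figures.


Approach: apply Manning's equation, Q = (1/n)*A*R^(2/3)*S^(1/2).
Q = (1/0.0339) * 8.55 * 0.540^(2/3) * 0.0013^(1/2) = 6.03 m^3/s
Therefore the canal discharge Q = 6.03 m^3/s.


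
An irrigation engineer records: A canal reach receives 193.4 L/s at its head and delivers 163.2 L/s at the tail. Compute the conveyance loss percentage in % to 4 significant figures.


Approach: apply the conveyance loss ratio, loss% = ((Q_head - Q_tail)/Q_head)*100.
loss = ((193.4 - 163.2)/193.4)*100 = 15.62 %
Therefore the conveyance loss percentage = 15.62 %.


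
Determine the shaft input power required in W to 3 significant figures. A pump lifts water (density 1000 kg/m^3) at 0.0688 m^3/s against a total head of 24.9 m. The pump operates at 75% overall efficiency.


Approach: apply hydraulic power then efficiency conversion, P = rho*g*Q*H; P_in = P/eta.
Step 1 — hydraulic power (P = rho*g*Q*H):
  P = 1000 * 9.81 * 0.0688 * 24.9 = 16806 W
Step 2 — input power: P_in = P/eta = 16806 / 0.75 = 22400 W
Therefore the shaft input power required = 22400 W.


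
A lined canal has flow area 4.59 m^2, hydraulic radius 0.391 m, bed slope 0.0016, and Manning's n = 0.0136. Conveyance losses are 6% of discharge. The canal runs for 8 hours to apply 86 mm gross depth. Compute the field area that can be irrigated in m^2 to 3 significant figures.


Approach: apply Manning's equation with a conveyance and depth budget, Q = (1/n)*A*R^(2/3)*S^(1/2); Q_field = Q*(1-loss); Area = Q_field*t/(d/1000).
Step 1 — canal discharge (Manning's equation):
  Q = (1/0.0136) * 4.59 * 0.391^(2/3) * 0.0016^(1/2) = 7.2186 m^3/s
Step 2 — delivered flow: Q_field = 7.2186*(1 - 6/100) = 6.7855 m^3/s
Step 3 — volume delivered: V = 6.7855 * 8*3600 = 195420 m^3
Step 4 — area served: A = V / (depth/1000) = 195420 / 0.086 = 2270000 m^2
Therefore the field area that can be irrigated = 2270000 m^2.


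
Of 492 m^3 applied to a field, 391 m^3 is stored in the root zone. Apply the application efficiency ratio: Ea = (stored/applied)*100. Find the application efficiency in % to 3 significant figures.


Ea = (391/492)*100 = 79.5 %
Therefore the application efficiency = 79.5 %.


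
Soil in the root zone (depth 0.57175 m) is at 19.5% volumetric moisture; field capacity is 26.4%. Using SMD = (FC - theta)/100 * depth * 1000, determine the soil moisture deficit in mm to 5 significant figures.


SMD = (26.4 - 19.5)/100 * 0.57175 * 1000 = 39.451 mm
Therefore the soil moisture deficit = 39.451 mm.


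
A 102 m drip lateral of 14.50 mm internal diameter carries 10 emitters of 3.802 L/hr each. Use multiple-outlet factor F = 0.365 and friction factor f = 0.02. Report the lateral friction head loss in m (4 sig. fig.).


Approach: apply Darcy-Weisbach with the multiple-outlet F-factor, Q = n*q/(3600*1000) m^3/s; v = Q/A; hf = F*f*(L/D)*(v^2/(2g)).
Q = 10*3.802/(3600*1000) = 1.05611e-05 m^3/s
A = pi*(14.50e-3/2)^2 = 1.65130e-04 m^2, so v = Q/A = 0.0639564 m/s
hf = 0.365*0.02*(102/0.01450)*(0.0639564^2/(2*9.81)) = 0.01071 m
Therefore the lateral friction head loss = 0.01071 m.


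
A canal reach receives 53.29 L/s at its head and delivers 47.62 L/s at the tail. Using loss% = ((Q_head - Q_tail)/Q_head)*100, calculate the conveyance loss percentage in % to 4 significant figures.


loss = ((53.29 - 47.62)/53.29)*100 = 10.64 %
Therefore the conveyance loss percentage = 10.64 %.


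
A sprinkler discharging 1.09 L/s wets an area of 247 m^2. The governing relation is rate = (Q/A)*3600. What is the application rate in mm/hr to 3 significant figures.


rate = (1.09 / 247) * 3600 = 15.9 mm/hr
Therefore the application rate = 15.9 mm/hr.


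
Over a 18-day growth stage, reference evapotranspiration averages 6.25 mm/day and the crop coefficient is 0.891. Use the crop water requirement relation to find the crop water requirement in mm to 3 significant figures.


Approach: apply the crop water requirement relation, CWR = ET0 * Kc * days.
CWR = 6.25 * 0.891 * 18 = 100 mm
Therefore the crop water requirement = 100 mm.


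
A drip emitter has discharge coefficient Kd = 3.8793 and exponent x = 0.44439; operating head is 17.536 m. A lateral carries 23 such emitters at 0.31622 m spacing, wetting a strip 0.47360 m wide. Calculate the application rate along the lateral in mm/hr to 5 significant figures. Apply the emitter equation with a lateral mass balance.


Approach: apply the emitter equation with a lateral mass balance, q = Kd*h^x; Q = n*q; rate = Q/(n*spacing*width).
Step 1 — single emitter flow (q = Kd*h^x):
  q = 3.8793 * 17.536^0.44439 = 13.85299 L/hr
Step 2 — total lateral flow: Q = 23 * 13.85299 = 318.6189 L/hr
Step 3 — wetted area: A = 23 * 0.31622 * 0.47360 = 3.444521 m^2
Step 4 — application rate: Q/A = 318.6189/3.444521 = 92.500 mm/hr
Therefore the application rate along the lateral = 92.500 mm/hr.


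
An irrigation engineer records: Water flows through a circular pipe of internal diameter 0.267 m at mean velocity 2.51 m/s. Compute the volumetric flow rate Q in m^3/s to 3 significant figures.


Approach: apply the continuity equation for pipe flow, Q = A * v with A = pi*(D/2)^2.
A = pi*(0.267/2)^2 = 0.055990 m^2
Q = 0.055990 * 2.51 = 0.141 m^3/s
Therefore the volumetric flow rate Q = 0.141 m^3/s.


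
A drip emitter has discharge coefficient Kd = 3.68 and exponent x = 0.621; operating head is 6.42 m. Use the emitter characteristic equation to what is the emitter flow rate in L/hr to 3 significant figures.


Approach: apply the emitter characteristic equation, q = Kd * h^x.
q = 3.68 * 6.42^0.621 = 11.7 L/hr
Therefore the emitter flow rate = 11.7 L/hr.


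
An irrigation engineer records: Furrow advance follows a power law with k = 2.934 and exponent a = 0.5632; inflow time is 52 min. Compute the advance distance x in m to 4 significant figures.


Approach: apply the power-law advance function, x = k*t^a.
x = 2.934 * 52^0.5632 = 27.16 m
Therefore the advance distance x = 27.16 m.


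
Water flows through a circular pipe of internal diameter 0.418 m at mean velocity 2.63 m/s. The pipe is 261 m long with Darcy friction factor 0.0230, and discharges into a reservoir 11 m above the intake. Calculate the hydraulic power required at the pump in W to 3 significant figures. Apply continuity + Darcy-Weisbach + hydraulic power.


Approach: apply continuity + Darcy-Weisbach + hydraulic power, Q = A*v; hf = f*(L/D)*(v^2/(2g)); H = static + hf; P = rho*g*Q*H.
Step 1 — flow rate (continuity, Q = A*v):
  A = pi*(0.418/2)^2 = 0.13723 m^2
  Q = 0.13723 * 2.63 = 0.36091 m^3/s
Step 2 — friction head loss (Darcy-Weisbach):
  hf = 0.0230 * (261/0.418) * (2.63^2 / (2*9.81))
  hf = 5.0630 m
Step 3 — total head: H = 11 + 5.0630 = 16.063 m
Step 4 — hydraulic power (P = rho*g*Q*H):
  P = 1000 * 9.81 * 0.36091 * 16.063 = 56900 W
Therefore the hydraulic power required at the pump = 56900 W.


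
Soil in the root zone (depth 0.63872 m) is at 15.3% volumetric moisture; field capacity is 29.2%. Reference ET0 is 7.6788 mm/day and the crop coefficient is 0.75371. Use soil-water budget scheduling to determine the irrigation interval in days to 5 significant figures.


Approach: apply soil-water budget scheduling, SMD = (FC-theta)/100*depth*1000; ETc = ET0*Kc; interval = SMD/ETc.
Step 1 — soil moisture deficit:
  SMD = (29.2 - 15.3)/100 * 0.63872 * 1000 = 88.78208 mm
Step 2 — daily crop ET (ETc = ET0*Kc):
  ETc = 7.6788 * 0.75371 = 5.787588 mm/day
Step 3 — irrigation interval (SMD/ETc):
  interval = 88.78208 / 5.787588 = 15.340 days
Therefore the irrigation interval = 15.340 days.


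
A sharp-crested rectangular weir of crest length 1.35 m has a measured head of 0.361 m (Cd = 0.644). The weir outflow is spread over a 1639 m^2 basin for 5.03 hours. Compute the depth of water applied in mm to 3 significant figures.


Approach: apply the rectangular weir equation with a volume-to-depth conversion, Q = (2/3)*Cd*L*sqrt(2g)*H^1.5; d = Q*t/A * 1000.
Step 1 — weir discharge:
  Q = (2/3)*0.644*1.35*sqrt(2*9.81)*0.361^1.5 = 0.55685 m^3/s
Step 2 — volume: V = 0.55685 * 5.03*3600 = 10083 m^3
Step 3 — depth: d = V/A * 1000 = 10083/1639 * 1000 = 6150 mm
Therefore the depth of water applied = 6150 mm.


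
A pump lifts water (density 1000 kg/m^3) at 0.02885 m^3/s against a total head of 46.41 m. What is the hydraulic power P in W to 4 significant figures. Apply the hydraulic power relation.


Approach: apply the hydraulic power relation, P = rho*g*Q*H.
P = 1000 * 9.81 * 0.02885 * 46.41 = 13130 W
Therefore the hydraulic power P = 13130 W.


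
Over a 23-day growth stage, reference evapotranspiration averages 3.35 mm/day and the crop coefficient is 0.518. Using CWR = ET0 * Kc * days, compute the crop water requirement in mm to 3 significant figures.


CWR = 3.35 * 0.518 * 23 = 39.9 mm
Therefore the crop water requirement = 39.9 mm.


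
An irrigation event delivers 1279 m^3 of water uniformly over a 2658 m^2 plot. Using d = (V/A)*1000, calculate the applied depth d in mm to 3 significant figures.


d = (1279 / 2658) * 1000 = 481 mm
Therefore the applied depth d = 481 mm.


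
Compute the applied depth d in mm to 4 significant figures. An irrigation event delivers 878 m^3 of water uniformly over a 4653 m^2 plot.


Approach: apply depth from volume over area, d = (V/A)*1000.
d = (878 / 4653) * 1000 = 188.7 mm
Therefore the applied depth d = 188.7 mm.


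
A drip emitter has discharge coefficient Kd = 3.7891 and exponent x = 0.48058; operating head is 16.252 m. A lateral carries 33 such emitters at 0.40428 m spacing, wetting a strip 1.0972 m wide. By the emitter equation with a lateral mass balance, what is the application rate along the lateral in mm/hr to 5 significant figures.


Approach: apply the emitter equation with a lateral mass balance, q = Kd*h^x; Q = n*q; rate = Q/(n*spacing*width).
Step 1 — single emitter flow (q = Kd*h^x):
  q = 3.7891 * 16.252^0.48058 = 14.47017 L/hr
Step 2 — total lateral flow: Q = 33 * 14.47017 = 477.5156 L/hr
Step 3 — wetted area: A = 33 * 0.40428 * 1.0972 = 14.63801 m^2
Step 4 — application rate: Q/A = 477.5156/14.63801 = 32.622 mm/hr
Therefore the application rate along the lateral = 32.622 mm/hr.


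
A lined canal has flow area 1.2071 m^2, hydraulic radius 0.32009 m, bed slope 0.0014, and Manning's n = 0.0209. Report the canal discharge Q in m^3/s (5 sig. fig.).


Approach: apply Manning's equation, Q = (1/n)*A*R^(2/3)*S^(1/2).
Q = (1/0.0209) * 1.2071 * 0.32009^(2/3) * 0.0014^(1/2) = 1.0112 m^3/s
Therefore the canal discharge Q = 1.0112 m^3/s.


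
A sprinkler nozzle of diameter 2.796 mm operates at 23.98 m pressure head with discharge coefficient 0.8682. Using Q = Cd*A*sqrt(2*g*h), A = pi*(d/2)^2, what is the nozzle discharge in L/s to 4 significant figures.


A = pi*(2.796e-3/2)^2 = 6.13994e-06 m^2
Q = 0.8682 * 6.13994e-06 * sqrt(2*9.81*23.98) * 1000 = 0.1156 L/s
Therefore the nozzle discharge = 0.1156 L/s.


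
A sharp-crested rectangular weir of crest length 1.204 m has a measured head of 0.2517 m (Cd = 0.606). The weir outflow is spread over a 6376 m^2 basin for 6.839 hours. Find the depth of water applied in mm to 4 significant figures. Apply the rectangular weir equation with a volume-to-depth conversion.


Approach: apply the rectangular weir equation with a volume-to-depth conversion, Q = (2/3)*Cd*L*sqrt(2g)*H^1.5; d = Q*t/A * 1000.
Step 1 — weir discharge:
  Q = (2/3)*0.606*1.204*sqrt(2*9.81)*0.2517^1.5 = 0.272071 m^3/s
Step 2 — volume: V = 0.272071 * 6.839*3600 = 6698.50 m^3
Step 3 — depth: d = V/A * 1000 = 6698.50/6376 * 1000 = 1051 mm
Therefore the depth of water applied = 1051 mm.


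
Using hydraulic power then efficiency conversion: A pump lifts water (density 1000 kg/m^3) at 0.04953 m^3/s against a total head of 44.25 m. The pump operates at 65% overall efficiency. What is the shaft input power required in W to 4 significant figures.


Approach: apply hydraulic power then efficiency conversion, P = rho*g*Q*H; P_in = P/eta.
Step 1 — hydraulic power (P = rho*g*Q*H):
  P = 1000 * 9.81 * 0.04953 * 44.25 = 21500.6 W
Step 2 — input power: P_in = P/eta = 21500.6 / 0.65 = 33080 W
Therefore the shaft input power required = 33080 W.


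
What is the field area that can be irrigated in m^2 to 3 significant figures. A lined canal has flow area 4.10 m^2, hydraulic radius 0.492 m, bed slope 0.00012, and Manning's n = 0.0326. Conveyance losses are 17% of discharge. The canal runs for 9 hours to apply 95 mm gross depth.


Approach: apply Manning's equation with a conveyance and depth budget, Q = (1/n)*A*R^(2/3)*S^(1/2); Q_field = Q*(1-loss); Area = Q_field*t/(d/1000).
Step 1 — canal discharge (Manning's equation):
  Q = (1/0.0326) * 4.10 * 0.492^(2/3) * 0.00012^(1/2) = 0.85862 m^3/s
Step 2 — delivered flow: Q_field = 0.85862*(1 - 17/100) = 0.71265 m^3/s
Step 3 — volume delivered: V = 0.71265 * 9*3600 = 23090 m^3
Step 4 — area served: A = V / (depth/1000) = 23090 / 0.095 = 243000 m^2
Therefore the field area that can be irrigated = 243000 m^2.


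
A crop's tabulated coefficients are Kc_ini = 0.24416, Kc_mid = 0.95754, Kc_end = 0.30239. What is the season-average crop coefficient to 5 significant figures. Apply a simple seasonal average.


Approach: apply a simple seasonal average, Kc_avg = (Kc_ini + Kc_mid + Kc_end)/3.
Kc_avg = (0.24416 + 0.95754 + 0.30239)/3 = 0.50136
Therefore the season-average crop coefficient = 0.50136.


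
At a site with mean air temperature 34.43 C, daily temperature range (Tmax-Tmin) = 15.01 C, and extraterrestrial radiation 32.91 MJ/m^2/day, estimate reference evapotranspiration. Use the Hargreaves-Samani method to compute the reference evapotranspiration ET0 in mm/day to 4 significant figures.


Approach: apply the Hargreaves-Samani method, ET0 = 0.0023*(Tmean+17.8)*sqrt(Tmax-Tmin)*0.408*Ra.
ET0 = 0.0023*(34.43+17.8)*sqrt(15.01)*0.408*32.91 = 6.249 mm/day
Therefore the reference evapotranspiration ET0 = 6.249 mm/day.


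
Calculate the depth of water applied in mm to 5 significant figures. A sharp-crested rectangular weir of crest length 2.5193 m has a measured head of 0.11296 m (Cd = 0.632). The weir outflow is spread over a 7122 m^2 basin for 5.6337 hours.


Approach: apply the rectangular weir equation with a volume-to-depth conversion, Q = (2/3)*Cd*L*sqrt(2g)*H^1.5; d = Q*t/A * 1000.
Step 1 — weir discharge:
  Q = (2/3)*0.632*2.5193*sqrt(2*9.81)*0.11296^1.5 = 0.1785016 m^3/s
Step 2 — volume: V = 0.1785016 * 5.6337*3600 = 3620.249 m^3
Step 3 — depth: d = V/A * 1000 = 3620.249/7122 * 1000 = 508.32 mm
Therefore the depth of water applied = 508.32 mm.


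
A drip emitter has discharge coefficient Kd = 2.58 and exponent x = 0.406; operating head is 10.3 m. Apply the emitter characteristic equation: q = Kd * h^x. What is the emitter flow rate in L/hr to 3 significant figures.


q = 2.58 * 10.3^0.406 = 6.65 L/hr
Therefore the emitter flow rate = 6.65 L/hr.


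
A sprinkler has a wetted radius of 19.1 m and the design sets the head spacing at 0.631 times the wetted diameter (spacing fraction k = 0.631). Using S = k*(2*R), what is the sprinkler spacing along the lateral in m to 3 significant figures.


S = 0.631 * (2 * 19.1) = 24.1 m
Therefore the sprinkler spacing along the lateral = 24.1 m.


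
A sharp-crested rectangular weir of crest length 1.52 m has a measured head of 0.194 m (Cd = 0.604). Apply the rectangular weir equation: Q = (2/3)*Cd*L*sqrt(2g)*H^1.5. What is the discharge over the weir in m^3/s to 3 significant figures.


Q = (2/3)*0.604*1.52*sqrt(2*9.81)*0.194^1.5 = 0.232 m^3/s
Therefore the discharge over the weir = 0.232 m^3/s.


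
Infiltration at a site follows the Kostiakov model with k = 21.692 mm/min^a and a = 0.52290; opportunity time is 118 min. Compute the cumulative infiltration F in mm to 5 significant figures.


Approach: apply the Kostiakov infiltration equation, F = k*t^a.
F = 21.692 * 118^0.52290 = 262.84 mm
Therefore the cumulative infiltration F = 262.84 mm.


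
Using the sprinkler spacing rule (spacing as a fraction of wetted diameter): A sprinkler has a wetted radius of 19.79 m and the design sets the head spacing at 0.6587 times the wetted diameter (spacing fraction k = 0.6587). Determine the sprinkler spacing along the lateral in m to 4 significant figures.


Approach: apply the sprinkler spacing rule (spacing as a fraction of wetted diameter), S = k*(2*R).
S = 0.6587 * (2 * 19.79) = 26.07 m
Therefore the sprinkler spacing along the lateral = 26.07 m.


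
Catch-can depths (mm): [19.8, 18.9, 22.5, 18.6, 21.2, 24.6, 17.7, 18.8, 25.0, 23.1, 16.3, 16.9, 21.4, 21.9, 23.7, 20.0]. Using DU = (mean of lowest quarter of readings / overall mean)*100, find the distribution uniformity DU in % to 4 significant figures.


sorted lowest 4 of 16: [16.3, 16.9, 17.7, 18.6] -> mean = 17.3750 mm
overall mean = 20.6500 mm
DU = (17.3750/20.6500)*100 = 84.14 %
Therefore the distribution uniformity DU = 84.14 %.


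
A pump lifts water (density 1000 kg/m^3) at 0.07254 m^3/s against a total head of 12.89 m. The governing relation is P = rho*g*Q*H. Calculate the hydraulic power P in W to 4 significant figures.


P = 1000 * 9.81 * 0.07254 * 12.89 = 9173 W
Therefore the hydraulic power P = 9173 W.


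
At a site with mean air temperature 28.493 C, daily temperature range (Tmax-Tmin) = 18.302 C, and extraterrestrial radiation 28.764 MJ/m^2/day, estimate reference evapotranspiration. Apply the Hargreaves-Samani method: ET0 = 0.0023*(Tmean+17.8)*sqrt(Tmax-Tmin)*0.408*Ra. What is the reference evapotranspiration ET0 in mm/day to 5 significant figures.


ET0 = 0.0023*(28.493+17.8)*sqrt(18.302)*0.408*28.764 = 5.3457 mm/day
Therefore the reference evapotranspiration ET0 = 5.3457 mm/day.


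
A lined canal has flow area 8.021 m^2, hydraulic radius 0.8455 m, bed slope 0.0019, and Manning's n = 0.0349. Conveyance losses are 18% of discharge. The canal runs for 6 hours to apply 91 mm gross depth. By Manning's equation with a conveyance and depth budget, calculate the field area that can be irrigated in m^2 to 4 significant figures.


Approach: apply Manning's equation with a conveyance and depth budget, Q = (1/n)*A*R^(2/3)*S^(1/2); Q_field = Q*(1-loss); Area = Q_field*t/(d/1000).
Step 1 — canal discharge (Manning's equation):
  Q = (1/0.0349) * 8.021 * 0.8455^(2/3) * 0.0019^(1/2) = 8.95754 m^3/s
Step 2 — delivered flow: Q_field = 8.95754*(1 - 18/100) = 7.34519 m^3/s
Step 3 — volume delivered: V = 7.34519 * 6*3600 = 158656 m^3
Step 4 — area served: A = V / (depth/1000) = 158656 / 0.091 = 1743000 m^2
Therefore the field area that can be irrigated = 1743000 m^2.


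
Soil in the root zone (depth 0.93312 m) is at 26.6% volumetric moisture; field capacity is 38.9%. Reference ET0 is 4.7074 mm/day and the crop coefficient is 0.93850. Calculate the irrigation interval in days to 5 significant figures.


Approach: apply soil-water budget scheduling, SMD = (FC-theta)/100*depth*1000; ETc = ET0*Kc; interval = SMD/ETc.
Step 1 — soil moisture deficit:
  SMD = (38.9 - 26.6)/100 * 0.93312 * 1000 = 114.7738 mm
Step 2 — daily crop ET (ETc = ET0*Kc):
  ETc = 4.7074 * 0.93850 = 4.417895 mm/day
Step 3 — irrigation interval (SMD/ETc):
  interval = 114.7738 / 4.417895 = 25.979 days
Therefore the irrigation interval = 25.979 days.
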